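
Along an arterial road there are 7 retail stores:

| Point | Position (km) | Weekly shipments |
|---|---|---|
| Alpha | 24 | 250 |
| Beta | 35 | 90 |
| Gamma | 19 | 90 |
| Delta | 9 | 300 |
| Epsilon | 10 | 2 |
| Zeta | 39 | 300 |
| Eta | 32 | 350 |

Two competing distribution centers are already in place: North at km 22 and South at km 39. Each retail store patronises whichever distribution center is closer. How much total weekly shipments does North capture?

642

The indifferent point is the midpoint (22+39)/2 = 30.5; retail stores left of it (closer to North at 22) go to North, those right go to South.
  Delta at 9 (w=300) → North
  Epsilon at 10 (w=2) → North
  Gamma at 19 (w=90) → North
  Alpha at 24 (w=250) → North
  Eta at 32 (w=350) → South
  Beta at 35 (w=90) → South
  Zeta at 39 (w=300) → South
North captures 642; South captures 740.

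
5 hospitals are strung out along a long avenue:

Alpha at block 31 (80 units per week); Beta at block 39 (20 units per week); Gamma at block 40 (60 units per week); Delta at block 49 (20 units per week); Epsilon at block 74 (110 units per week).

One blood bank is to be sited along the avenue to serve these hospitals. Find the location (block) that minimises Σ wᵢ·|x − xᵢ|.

x = 40

For a sum of weighted absolute distances on a line, the optimum is the weighted median (not the mean). Total weight W = 290; half-weight = 145.
Sort by position and accumulate weight:
  block 31 (Alpha, w=80) → cum 80
  block 39 (Beta, w=20) → cum 100
  block 40 (Gamma, w=60) → cum 160  ≥ 145 → median here
  block 49 (Delta, w=20) → cum 180
  block 74 (Epsilon, w=110) → cum 290
Optimal location: block 40.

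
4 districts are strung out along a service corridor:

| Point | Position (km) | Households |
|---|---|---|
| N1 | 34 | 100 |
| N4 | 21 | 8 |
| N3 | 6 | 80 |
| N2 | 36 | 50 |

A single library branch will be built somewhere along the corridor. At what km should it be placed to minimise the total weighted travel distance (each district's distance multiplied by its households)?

For a sum of weighted absolute distances on a line, the optimum is the weighted median (not the mean). Total weight W = 238; half-weight = 119.
Sort by position and accumulate weight:
  km 6 (N3, w=80) → cum 80
  km 21 (N4, w=8) → cum 88
  km 34 (N1, w=100) → cum 188  ≥ 119 → median here
  km 36 (N2, w=50) → cum 238
Optimal location: km 34.

x = 34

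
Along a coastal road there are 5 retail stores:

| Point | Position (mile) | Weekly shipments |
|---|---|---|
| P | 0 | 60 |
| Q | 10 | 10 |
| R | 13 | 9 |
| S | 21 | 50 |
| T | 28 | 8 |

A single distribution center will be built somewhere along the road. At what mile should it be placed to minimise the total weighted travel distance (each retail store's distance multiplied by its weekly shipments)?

For a sum of weighted absolute distances on a line, the optimum is the weighted median (not the mean). Total weight W = 137; half-weight = 68.5.
Sort by position and accumulate weight:
  mile 0 (P, w=60) → cum 60
  mile 10 (Q, w=10) → cum 70  ≥ 68.5 → median here
  mile 13 (R, w=9) → cum 79
  mile 21 (S, w=50) → cum 129
  mile 28 (T, w=8) → cum 137
Optimal location: mile 10.

x = 10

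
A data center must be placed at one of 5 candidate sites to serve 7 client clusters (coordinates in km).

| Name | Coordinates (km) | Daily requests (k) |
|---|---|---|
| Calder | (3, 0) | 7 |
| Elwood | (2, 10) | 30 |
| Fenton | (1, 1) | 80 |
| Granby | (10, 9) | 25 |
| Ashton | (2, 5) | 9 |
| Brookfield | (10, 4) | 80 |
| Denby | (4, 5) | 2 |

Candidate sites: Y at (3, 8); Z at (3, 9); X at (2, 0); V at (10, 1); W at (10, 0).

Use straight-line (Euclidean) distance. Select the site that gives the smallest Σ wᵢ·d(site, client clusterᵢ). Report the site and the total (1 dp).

Total weighted distance at each candidate:
  Y (3, 8): total = 1562.0
  Z (3, 9): total = 1673.7
  X (2, 0): total = 1492.5
  V (10, 1): total = 1665.7
  W (10, 0): total = 1803.1
Minimum is at X with total 1492.5 km.

X, total 1492.5 km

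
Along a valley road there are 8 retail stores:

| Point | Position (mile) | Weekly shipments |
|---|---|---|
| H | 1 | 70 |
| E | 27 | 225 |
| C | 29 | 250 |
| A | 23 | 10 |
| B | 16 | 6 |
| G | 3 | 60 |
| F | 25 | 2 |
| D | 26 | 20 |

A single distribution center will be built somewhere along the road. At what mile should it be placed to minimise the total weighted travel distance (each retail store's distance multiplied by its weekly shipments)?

For a sum of weighted absolute distances on a line, the optimum is the weighted median (not the mean). Total weight W = 643; half-weight = 321.5.
Sort by position and accumulate weight:
  mile 1 (H, w=70) → cum 70
  mile 3 (G, w=60) → cum 130
  mile 16 (B, w=6) → cum 136
  mile 23 (A, w=10) → cum 146
  mile 25 (F, w=2) → cum 148
  mile 26 (D, w=20) → cum 168
  mile 27 (E, w=225) → cum 393  ≥ 321.5 → median here
  mile 29 (C, w=250) → cum 643
Optimal location: mile 27.

x = 27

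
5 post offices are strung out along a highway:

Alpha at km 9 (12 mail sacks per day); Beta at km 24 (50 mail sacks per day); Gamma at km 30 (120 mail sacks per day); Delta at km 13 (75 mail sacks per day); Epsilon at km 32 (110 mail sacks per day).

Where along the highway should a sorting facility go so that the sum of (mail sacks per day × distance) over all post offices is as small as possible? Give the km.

For a sum of weighted absolute distances on a line, the optimum is the weighted median (not the mean). Total weight W = 367; half-weight = 183.5.
Sort by position and accumulate weight:
  km 9 (Alpha, w=12) → cum 12
  km 13 (Delta, w=75) → cum 87
  km 24 (Beta, w=50) → cum 137
  km 30 (Gamma, w=120) → cum 257  ≥ 183.5 → median here
  km 32 (Epsilon, w=110) → cum 367
Optimal location: km 30.

x = 30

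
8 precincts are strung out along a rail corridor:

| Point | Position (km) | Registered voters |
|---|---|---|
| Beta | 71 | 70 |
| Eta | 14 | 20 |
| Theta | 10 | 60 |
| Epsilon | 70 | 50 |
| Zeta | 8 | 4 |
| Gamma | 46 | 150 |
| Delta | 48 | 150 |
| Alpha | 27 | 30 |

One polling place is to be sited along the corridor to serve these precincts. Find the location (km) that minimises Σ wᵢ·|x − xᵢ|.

For a sum of weighted absolute distances on a line, the optimum is the weighted median (not the mean). Total weight W = 534; half-weight = 267.
Sort by position and accumulate weight:
  km 8 (Zeta, w=4) → cum 4
  km 10 (Theta, w=60) → cum 64
  km 14 (Eta, w=20) → cum 84
  km 27 (Alpha, w=30) → cum 114
  km 46 (Gamma, w=150) → cum 264
  km 48 (Delta, w=150) → cum 414  ≥ 267 → median here
  km 70 (Epsilon, w=50) → cum 464
  km 71 (Beta, w=70) → cum 534
Optimal location: km 48.

x = 48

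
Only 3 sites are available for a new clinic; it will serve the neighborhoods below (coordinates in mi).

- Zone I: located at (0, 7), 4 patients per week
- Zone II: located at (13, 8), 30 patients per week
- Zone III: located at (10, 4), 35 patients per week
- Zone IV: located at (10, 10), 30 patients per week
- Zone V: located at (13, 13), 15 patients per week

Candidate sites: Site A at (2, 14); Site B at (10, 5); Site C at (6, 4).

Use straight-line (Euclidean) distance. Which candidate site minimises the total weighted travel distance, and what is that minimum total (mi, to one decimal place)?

Total weighted distance at each candidate:
  Site A (2, 14): total = 1287.2
  Site B (10, 5): total = 481.2
  Site C (6, 4): total = 796.1
Minimum is at Site B with total 481.2 mi.

Site B, total 481.2 mi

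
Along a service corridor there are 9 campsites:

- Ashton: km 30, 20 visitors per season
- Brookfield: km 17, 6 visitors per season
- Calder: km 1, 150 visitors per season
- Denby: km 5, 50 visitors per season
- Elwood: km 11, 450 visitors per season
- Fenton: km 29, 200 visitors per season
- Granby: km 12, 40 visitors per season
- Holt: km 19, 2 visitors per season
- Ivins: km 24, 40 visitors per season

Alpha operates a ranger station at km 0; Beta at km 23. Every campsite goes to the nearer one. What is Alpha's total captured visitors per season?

The indifferent point is the midpoint (0+23)/2 = 11.5; campsites left of it (closer to Alpha at 0) go to Alpha, those right go to Beta.
  Calder at 1 (w=150) → Alpha
  Denby at 5 (w=50) → Alpha
  Elwood at 11 (w=450) → Alpha
  Granby at 12 (w=40) → Beta
  Brookfield at 17 (w=6) → Beta
  Holt at 19 (w=2) → Beta
  Ivins at 24 (w=40) → Beta
  Fenton at 29 (w=200) → Beta
  Ashton at 30 (w=20) → Beta
Alpha captures 650; Beta captures 308.

650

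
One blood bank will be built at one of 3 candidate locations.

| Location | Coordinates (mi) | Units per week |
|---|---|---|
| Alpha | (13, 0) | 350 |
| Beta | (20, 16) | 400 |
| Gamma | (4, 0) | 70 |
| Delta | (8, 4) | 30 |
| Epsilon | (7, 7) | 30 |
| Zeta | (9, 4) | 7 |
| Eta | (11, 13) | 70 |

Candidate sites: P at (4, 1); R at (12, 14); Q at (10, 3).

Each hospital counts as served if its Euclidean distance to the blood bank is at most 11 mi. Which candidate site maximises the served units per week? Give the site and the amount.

Q, covering 557

Coverage radius r = 11 mi; a point is covered iff (Δx)²+(Δy)² ≤ 11² = 121.
  P (4, 1): covers {Alpha, Gamma, Delta, Epsilon, Zeta} → 487
  R (12, 14): covers {Beta, Delta, Epsilon, Zeta, Eta} → 537
  Q (10, 3): covers {Alpha, Gamma, Delta, Epsilon, Zeta, Eta} → 557
Maximum coverage at Q: 557 units per week.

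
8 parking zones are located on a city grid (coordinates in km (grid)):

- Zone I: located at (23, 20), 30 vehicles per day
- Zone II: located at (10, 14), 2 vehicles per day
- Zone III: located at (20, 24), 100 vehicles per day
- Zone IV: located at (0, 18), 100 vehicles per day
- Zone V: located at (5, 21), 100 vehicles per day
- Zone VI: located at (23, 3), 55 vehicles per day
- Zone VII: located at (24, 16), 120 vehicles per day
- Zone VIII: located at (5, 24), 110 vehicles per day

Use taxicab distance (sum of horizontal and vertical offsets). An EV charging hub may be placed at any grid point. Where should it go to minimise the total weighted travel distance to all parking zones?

Manhattan distance separates: Σwᵢ(|x−xᵢ|+|y−yᵢ|) = Σwᵢ|x−xᵢ| + Σwᵢ|y−yᵢ|, so x and y are optimised independently as 1-D weighted medians.
Total weight W = 617; half = 308.5.
x-coordinate, sorted with cumulative weight:
  x=0 (Zone IV, w=100) cum 100
  x=5 (Zone V, w=100) cum 200
  x=5 (Zone VIII, w=110) cum 310  ← median
  x=10 (Zone II, w=2) cum 312
  x=20 (Zone III, w=100) cum 412
  x=23 (Zone I, w=30) cum 442
  x=23 (Zone VI, w=55) cum 497
  x=24 (Zone VII, w=120) cum 617
⇒ x* = 5
y-coordinate, sorted with cumulative weight:
  y=3 (Zone VI, w=55) cum 55
  y=14 (Zone II, w=2) cum 57
  y=16 (Zone VII, w=120) cum 177
  y=18 (Zone IV, w=100) cum 277
  y=20 (Zone I, w=30) cum 307
  y=21 (Zone V, w=100) cum 407  ← median
  y=24 (Zone III, w=100) cum 507
  y=24 (Zone VIII, w=110) cum 617
⇒ y* = 21

(5, 21)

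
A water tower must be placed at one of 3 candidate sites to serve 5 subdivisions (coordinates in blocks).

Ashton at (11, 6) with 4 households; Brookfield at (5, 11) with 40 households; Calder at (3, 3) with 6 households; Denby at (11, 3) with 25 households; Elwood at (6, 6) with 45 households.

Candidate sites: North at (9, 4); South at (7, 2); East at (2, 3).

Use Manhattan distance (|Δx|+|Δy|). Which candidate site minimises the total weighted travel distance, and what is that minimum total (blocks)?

North, total 798 blocks

Total weighted distance at each candidate:
  North (9, 4): total = 798
  South (7, 2): total = 852
  East (2, 3): total = 1034
Minimum is at North with total 798 blocks.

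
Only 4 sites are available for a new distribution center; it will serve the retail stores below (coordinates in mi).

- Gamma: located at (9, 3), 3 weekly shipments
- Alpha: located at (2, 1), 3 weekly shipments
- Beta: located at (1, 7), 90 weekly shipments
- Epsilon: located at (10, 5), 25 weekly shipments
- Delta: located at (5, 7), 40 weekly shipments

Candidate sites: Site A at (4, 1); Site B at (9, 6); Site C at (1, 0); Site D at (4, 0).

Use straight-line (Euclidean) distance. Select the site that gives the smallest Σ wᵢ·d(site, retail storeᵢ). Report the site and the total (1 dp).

Total weighted distance at each candidate:
  Site A (4, 1): total = 1049.5
  Site B (9, 6): total = 960.7
  Site C (1, 0): total = 1239.8
  Site D (4, 0): total = 1187.7
Minimum is at Site B with total 960.7 mi.

Site B, total 960.7 mi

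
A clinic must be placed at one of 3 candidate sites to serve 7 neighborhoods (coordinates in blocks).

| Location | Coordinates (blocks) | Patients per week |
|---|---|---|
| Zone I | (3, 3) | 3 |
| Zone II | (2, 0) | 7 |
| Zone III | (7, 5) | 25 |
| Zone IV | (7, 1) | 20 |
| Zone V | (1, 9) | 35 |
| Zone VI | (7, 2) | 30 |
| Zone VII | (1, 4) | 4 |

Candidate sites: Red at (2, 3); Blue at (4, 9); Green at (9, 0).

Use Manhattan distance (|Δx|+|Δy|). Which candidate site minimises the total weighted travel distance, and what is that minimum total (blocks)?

Total weighted distance at each candidate:
  Red (2, 3): total = 772
  Blue (4, 9): total = 930
  Green (9, 0): total = 1074
Minimum is at Red with total 772 blocks.

Red, total 772 blocks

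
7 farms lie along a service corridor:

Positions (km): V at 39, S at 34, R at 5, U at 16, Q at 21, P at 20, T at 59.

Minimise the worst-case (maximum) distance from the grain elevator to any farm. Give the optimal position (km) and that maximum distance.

The 1-center on a line is the midpoint of the two extreme points: leftmost at 5, rightmost at 59.
Optimal location = (5 + 59)/2 = 32; maximum distance = (59 − 5)/2 = 27.

location 32, max distance 27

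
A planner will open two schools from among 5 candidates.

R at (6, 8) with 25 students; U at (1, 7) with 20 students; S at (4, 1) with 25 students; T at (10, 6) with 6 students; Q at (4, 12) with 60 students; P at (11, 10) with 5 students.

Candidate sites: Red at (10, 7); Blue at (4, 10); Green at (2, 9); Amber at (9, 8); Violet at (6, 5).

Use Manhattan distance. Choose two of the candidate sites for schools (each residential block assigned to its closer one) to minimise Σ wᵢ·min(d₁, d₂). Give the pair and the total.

Evaluate every pair (each demand assigned to the nearer of the two):
  {Blue, Violet}: total = 530
  {Blue, Amber}: total = 578
  {Red, Blue}: total = 591
  {Blue, Green}: total = 600
  {Green, Violet}: total = 665
  {Green, Amber}: total = 723
  {Red, Green}: total = 761
  {Red, Violet}: total = 931
  {Amber, Violet}: total = 943
  {Red, Amber}: total = 1121
Best pair: {Blue, Violet} with total 530.

{Blue, Violet}, total 530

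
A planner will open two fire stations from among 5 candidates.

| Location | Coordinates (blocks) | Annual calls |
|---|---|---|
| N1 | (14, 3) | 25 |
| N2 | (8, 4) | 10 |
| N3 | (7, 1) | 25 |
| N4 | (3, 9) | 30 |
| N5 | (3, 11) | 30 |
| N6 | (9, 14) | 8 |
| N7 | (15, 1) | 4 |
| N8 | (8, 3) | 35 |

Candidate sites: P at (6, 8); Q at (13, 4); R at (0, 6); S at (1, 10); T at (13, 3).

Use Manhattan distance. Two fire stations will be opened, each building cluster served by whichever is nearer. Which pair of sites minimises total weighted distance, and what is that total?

{S, T}, total 752

Evaluate every pair (each demand assigned to the nearer of the two):
  {S, T}: total = 752
  {Q, S}: total = 831
  {P, T}: total = 848
  {P, Q}: total = 902
  {R, T}: total = 1016
  {Q, R}: total = 1087
  {P, S}: total = 1146
  {P, R}: total = 1266
  {Q, T}: total = 1538
  {R, S}: total = 1566
Best pair: {S, T} with total 752.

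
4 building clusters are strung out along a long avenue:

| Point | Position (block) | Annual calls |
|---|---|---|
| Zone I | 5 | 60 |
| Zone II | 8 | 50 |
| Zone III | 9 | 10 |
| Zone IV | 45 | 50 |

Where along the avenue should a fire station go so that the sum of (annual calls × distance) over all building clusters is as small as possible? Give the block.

x = 8

For a sum of weighted absolute distances on a line, the optimum is the weighted median (not the mean). Total weight W = 170; half-weight = 85.
Sort by position and accumulate weight:
  block 5 (Zone I, w=60) → cum 60
  block 8 (Zone II, w=50) → cum 110  ≥ 85 → median here
  block 9 (Zone III, w=10) → cum 120
  block 45 (Zone IV, w=50) → cum 170
Optimal location: block 8.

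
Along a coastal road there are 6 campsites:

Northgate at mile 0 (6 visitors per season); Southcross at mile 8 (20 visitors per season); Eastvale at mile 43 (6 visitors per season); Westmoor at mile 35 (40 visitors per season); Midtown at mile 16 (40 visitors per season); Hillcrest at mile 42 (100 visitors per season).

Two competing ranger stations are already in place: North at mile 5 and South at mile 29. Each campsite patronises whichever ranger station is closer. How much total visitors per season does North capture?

The indifferent point is the midpoint (5+29)/2 = 17; campsites left of it (closer to North at 5) go to North, those right go to South.
  Northgate at 0 (w=6) → North
  Southcross at 8 (w=20) → North
  Midtown at 16 (w=40) → North
  Westmoor at 35 (w=40) → South
  Hillcrest at 42 (w=100) → South
  Eastvale at 43 (w=6) → South
North captures 66; South captures 146.

66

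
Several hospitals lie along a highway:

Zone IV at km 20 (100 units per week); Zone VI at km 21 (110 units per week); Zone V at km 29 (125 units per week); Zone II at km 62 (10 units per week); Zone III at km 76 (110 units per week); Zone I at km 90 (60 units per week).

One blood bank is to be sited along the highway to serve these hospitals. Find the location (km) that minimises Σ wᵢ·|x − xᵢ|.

For a sum of weighted absolute distances on a line, the optimum is the weighted median (not the mean). Total weight W = 515; half-weight = 257.5.
Sort by position and accumulate weight:
  km 20 (Zone IV, w=100) → cum 100
  km 21 (Zone VI, w=110) → cum 210
  km 29 (Zone V, w=125) → cum 335  ≥ 257.5 → median here
  km 62 (Zone II, w=10) → cum 345
  km 76 (Zone III, w=110) → cum 455
  km 90 (Zone I, w=60) → cum 515
Optimal location: km 29.

x = 29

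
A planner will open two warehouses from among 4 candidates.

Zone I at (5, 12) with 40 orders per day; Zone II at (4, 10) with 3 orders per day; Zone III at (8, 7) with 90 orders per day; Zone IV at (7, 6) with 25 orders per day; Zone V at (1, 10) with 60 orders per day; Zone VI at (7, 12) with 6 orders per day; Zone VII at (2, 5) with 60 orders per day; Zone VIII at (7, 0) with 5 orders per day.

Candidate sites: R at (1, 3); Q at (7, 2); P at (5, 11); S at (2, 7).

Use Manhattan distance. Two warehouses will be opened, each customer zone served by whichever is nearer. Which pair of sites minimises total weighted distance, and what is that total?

{P, S}, total 1174

Evaluate every pair (each demand assigned to the nearer of the two):
  {P, S}: total = 1174
  {R, P}: total = 1394
  {Q, S}: total = 1405
  {R, S}: total = 1490
  {Q, P}: total = 1494
  {R, Q}: total = 1820
Best pair: {P, S} with total 1174.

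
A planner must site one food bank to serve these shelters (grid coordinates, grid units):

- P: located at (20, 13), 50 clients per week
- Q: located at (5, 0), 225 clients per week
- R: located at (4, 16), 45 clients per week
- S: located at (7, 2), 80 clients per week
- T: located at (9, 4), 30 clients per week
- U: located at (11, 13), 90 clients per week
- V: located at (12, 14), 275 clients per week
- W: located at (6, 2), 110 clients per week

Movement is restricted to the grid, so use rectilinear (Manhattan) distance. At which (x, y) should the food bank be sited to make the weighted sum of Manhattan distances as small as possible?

Manhattan distance separates: Σwᵢ(|x−xᵢ|+|y−yᵢ|) = Σwᵢ|x−xᵢ| + Σwᵢ|y−yᵢ|, so x and y are optimised independently as 1-D weighted medians.
Total weight W = 905; half = 452.5.
x-coordinate, sorted with cumulative weight:
  x=4 (R, w=45) cum 45
  x=5 (Q, w=225) cum 270
  x=6 (W, w=110) cum 380
  x=7 (S, w=80) cum 460  ← median
  x=9 (T, w=30) cum 490
  x=11 (U, w=90) cum 580
  x=12 (V, w=275) cum 855
  x=20 (P, w=50) cum 905
⇒ x* = 7
y-coordinate, sorted with cumulative weight:
  y=0 (Q, w=225) cum 225
  y=2 (S, w=80) cum 305
  y=2 (W, w=110) cum 415
  y=4 (T, w=30) cum 445
  y=13 (P, w=50) cum 495  ← median
  y=13 (U, w=90) cum 585
  y=14 (V, w=275) cum 860
  y=16 (R, w=45) cum 905
⇒ y* = 13

(7, 13)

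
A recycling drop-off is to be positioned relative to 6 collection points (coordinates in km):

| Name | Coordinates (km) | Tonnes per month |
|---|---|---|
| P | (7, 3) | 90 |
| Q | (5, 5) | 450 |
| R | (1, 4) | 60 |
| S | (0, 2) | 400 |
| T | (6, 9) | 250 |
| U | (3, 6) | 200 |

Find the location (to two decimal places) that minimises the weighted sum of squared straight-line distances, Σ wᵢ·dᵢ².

The minimiser of Σwᵢ‖p−pᵢ‖² is the weighted centroid p* = (Σwᵢpᵢ)/(Σwᵢ).
Σwᵢ = 1450.
Σwᵢxᵢ = 90·7 + 450·5 + 60·1 + 400·0 + 250·6 + 200·3 = 5040.
Σwᵢyᵢ = 90·3 + 450·5 + 60·4 + 400·2 + 250·9 + 200·6 = 7010.
x* = 5040/1450 = 3.48, y* = 7010/1450 = 4.83.

(3.48, 4.83)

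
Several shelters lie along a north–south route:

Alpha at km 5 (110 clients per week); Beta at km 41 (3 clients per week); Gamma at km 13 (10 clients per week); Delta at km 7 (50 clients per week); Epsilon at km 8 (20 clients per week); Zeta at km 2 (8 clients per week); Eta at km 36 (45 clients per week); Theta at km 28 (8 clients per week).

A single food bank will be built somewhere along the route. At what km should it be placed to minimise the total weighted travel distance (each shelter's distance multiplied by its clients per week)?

x = 7

For a sum of weighted absolute distances on a line, the optimum is the weighted median (not the mean). Total weight W = 254; half-weight = 127.
Sort by position and accumulate weight:
  km 2 (Zeta, w=8) → cum 8
  km 5 (Alpha, w=110) → cum 118
  km 7 (Delta, w=50) → cum 168  ≥ 127 → median here
  km 8 (Epsilon, w=20) → cum 188
  km 13 (Gamma, w=10) → cum 198
  km 28 (Theta, w=8) → cum 206
  km 36 (Eta, w=45) → cum 251
  km 41 (Beta, w=3) → cum 254
Optimal location: km 7.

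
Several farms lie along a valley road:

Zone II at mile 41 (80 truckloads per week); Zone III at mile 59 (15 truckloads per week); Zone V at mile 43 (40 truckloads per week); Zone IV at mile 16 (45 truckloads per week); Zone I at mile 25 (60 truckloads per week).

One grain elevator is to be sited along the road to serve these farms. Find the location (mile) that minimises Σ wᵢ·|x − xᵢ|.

x = 41

For a sum of weighted absolute distances on a line, the optimum is the weighted median (not the mean). Total weight W = 240; half-weight = 120.
Sort by position and accumulate weight:
  mile 16 (Zone IV, w=45) → cum 45
  mile 25 (Zone I, w=60) → cum 105
  mile 41 (Zone II, w=80) → cum 185  ≥ 120 → median here
  mile 43 (Zone V, w=40) → cum 225
  mile 59 (Zone III, w=15) → cum 240
Optimal location: mile 41.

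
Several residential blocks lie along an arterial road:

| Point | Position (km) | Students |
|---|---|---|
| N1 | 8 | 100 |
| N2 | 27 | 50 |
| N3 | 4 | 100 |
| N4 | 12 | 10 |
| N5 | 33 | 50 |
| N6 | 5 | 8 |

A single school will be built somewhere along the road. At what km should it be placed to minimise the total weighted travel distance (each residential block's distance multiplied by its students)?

x = 8

For a sum of weighted absolute distances on a line, the optimum is the weighted median (not the mean). Total weight W = 318; half-weight = 159.
Sort by position and accumulate weight:
  km 4 (N3, w=100) → cum 100
  km 5 (N6, w=8) → cum 108
  km 8 (N1, w=100) → cum 208  ≥ 159 → median here
  km 12 (N4, w=10) → cum 218
  km 27 (N2, w=50) → cum 268
  km 33 (N5, w=50) → cum 318
Optimal location: km 8.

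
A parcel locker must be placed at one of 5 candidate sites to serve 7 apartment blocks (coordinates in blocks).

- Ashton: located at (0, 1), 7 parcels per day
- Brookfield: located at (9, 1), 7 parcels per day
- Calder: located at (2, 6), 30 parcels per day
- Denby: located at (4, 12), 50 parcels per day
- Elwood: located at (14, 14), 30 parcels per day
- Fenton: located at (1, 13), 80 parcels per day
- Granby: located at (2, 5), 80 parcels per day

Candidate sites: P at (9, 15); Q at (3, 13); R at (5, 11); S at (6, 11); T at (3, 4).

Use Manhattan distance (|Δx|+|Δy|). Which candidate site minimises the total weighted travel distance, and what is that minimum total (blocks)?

Total weighted distance at each candidate:
  P (9, 15): total = 3479
  Q (3, 13): total = 1811
  R (5, 11): total = 2103
  S (6, 11): total = 2313
  T (3, 4): total = 2315
Minimum is at Q with total 1811 blocks.

Q, total 1811 blocks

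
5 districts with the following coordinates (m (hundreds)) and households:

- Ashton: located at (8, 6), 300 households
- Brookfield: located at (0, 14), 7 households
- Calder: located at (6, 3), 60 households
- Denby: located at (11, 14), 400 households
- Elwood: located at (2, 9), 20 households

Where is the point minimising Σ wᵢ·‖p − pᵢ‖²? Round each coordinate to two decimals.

The minimiser of Σwᵢ‖p−pᵢ‖² is the weighted centroid p* = (Σwᵢpᵢ)/(Σwᵢ).
Σwᵢ = 787.
Σwᵢxᵢ = 300·8 + 7·0 + 60·6 + 400·11 + 20·2 = 7200.
Σwᵢyᵢ = 300·6 + 7·14 + 60·3 + 400·14 + 20·9 = 7858.
x* = 7200/787 = 9.15, y* = 7858/787 = 9.98.

(9.15, 9.98)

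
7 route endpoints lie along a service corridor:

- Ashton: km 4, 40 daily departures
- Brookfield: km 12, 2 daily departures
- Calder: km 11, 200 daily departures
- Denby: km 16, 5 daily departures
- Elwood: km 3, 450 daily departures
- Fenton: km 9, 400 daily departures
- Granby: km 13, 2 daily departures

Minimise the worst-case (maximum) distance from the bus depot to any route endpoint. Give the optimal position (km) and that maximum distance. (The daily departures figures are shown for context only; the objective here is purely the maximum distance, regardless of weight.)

location 9.5, max distance 6.5

The 1-center on a line is the midpoint of the two extreme points: leftmost at 3, rightmost at 16.
Optimal location = (3 + 16)/2 = 9.5; maximum distance = (16 − 3)/2 = 6.5.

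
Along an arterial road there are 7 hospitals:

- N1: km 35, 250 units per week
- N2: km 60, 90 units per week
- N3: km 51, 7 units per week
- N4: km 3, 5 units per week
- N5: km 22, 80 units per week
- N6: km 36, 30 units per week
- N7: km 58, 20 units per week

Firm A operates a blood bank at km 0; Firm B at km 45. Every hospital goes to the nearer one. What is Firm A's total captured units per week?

85

The indifferent point is the midpoint (0+45)/2 = 22.5; hospitals left of it (closer to Firm A at 0) go to Firm A, those right go to Firm B.
  N4 at 3 (w=5) → Firm A
  N5 at 22 (w=80) → Firm A
  N1 at 35 (w=250) → Firm B
  N6 at 36 (w=30) → Firm B
  N3 at 51 (w=7) → Firm B
  N7 at 58 (w=20) → Firm B
  N2 at 60 (w=90) → Firm B
Firm A captures 85; Firm B captures 397.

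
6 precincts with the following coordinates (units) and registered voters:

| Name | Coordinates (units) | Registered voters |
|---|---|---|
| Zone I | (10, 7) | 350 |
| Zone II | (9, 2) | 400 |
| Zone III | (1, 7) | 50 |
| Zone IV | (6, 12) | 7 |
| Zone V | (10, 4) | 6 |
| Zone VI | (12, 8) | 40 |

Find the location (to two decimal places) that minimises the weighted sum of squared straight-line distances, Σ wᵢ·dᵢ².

(9.06, 4.72)

The minimiser of Σwᵢ‖p−pᵢ‖² is the weighted centroid p* = (Σwᵢpᵢ)/(Σwᵢ).
Σwᵢ = 853.
Σwᵢxᵢ = 350·10 + 400·9 + 50·1 + 7·6 + 6·10 + 40·12 = 7732.
Σwᵢyᵢ = 350·7 + 400·2 + 50·7 + 7·12 + 6·4 + 40·8 = 4028.
x* = 7732/853 = 9.06, y* = 4028/853 = 4.72.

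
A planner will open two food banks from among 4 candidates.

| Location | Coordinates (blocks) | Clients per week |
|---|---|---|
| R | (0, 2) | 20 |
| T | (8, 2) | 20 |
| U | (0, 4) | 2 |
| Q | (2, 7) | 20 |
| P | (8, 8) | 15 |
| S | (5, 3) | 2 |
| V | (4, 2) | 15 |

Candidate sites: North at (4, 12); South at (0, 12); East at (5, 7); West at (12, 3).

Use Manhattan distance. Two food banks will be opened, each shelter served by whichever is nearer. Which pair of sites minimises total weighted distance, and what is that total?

Evaluate every pair (each demand assigned to the nearer of the two):
  {East, West}: total = 534
  {North, East}: total = 594
  {South, East}: total = 594
  {South, West}: total = 740
  {North, West}: total = 793
  {North, South}: total = 926
Best pair: {East, West} with total 534.

{East, West}, total 534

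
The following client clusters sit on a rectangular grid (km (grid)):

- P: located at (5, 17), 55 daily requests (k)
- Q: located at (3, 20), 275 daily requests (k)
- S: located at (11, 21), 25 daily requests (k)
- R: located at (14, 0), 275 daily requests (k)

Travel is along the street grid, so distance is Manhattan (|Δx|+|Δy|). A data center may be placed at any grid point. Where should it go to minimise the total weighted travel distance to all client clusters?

(5, 17)

Manhattan distance separates: Σwᵢ(|x−xᵢ|+|y−yᵢ|) = Σwᵢ|x−xᵢ| + Σwᵢ|y−yᵢ|, so x and y are optimised independently as 1-D weighted medians.
Total weight W = 630; half = 315.
x-coordinate, sorted with cumulative weight:
  x=3 (Q, w=275) cum 275
  x=5 (P, w=55) cum 330  ← median
  x=11 (S, w=25) cum 355
  x=14 (R, w=275) cum 630
⇒ x* = 5
y-coordinate, sorted with cumulative weight:
  y=0 (R, w=275) cum 275
  y=17 (P, w=55) cum 330  ← median
  y=20 (Q, w=275) cum 605
  y=21 (S, w=25) cum 630
⇒ y* = 17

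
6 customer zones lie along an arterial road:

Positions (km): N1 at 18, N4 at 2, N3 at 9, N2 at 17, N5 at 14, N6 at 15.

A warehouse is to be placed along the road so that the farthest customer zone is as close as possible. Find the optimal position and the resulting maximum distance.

location 10, max distance 8

The 1-center on a line is the midpoint of the two extreme points: leftmost at 2, rightmost at 18.
Optimal location = (2 + 18)/2 = 10; maximum distance = (18 − 2)/2 = 8.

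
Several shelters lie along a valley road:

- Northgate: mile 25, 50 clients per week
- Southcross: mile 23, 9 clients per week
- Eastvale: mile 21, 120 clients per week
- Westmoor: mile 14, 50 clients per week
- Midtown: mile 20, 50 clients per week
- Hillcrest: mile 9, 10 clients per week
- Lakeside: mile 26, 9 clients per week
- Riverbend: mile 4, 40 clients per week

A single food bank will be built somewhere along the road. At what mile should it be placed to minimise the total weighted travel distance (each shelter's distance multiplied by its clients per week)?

x = 21

For a sum of weighted absolute distances on a line, the optimum is the weighted median (not the mean). Total weight W = 338; half-weight = 169.
Sort by position and accumulate weight:
  mile 4 (Riverbend, w=40) → cum 40
  mile 9 (Hillcrest, w=10) → cum 50
  mile 14 (Westmoor, w=50) → cum 100
  mile 20 (Midtown, w=50) → cum 150
  mile 21 (Eastvale, w=120) → cum 270  ≥ 169 → median here
  mile 23 (Southcross, w=9) → cum 279
  mile 25 (Northgate, w=50) → cum 329
  mile 26 (Lakeside, w=9) → cum 338
Optimal location: mile 21.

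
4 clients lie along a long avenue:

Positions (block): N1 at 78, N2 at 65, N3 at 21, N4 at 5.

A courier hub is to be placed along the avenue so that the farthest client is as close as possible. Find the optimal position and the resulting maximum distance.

The 1-center on a line is the midpoint of the two extreme points: leftmost at 5, rightmost at 78.
Optimal location = (5 + 78)/2 = 41.5; maximum distance = (78 − 5)/2 = 36.5.

location 41.5, max distance 36.5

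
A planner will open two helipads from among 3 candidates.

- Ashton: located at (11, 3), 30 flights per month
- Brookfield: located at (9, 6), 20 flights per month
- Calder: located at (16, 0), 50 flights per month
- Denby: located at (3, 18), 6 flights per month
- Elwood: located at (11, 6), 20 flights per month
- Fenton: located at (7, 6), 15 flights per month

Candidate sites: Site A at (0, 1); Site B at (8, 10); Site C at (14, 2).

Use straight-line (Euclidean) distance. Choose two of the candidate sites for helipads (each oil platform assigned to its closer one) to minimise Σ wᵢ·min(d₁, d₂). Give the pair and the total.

{Site B, Site C}, total 537.2

Evaluate every pair (each demand assigned to the nearer of the two):
  {Site B, Site C}: total = 537.2
  {Site A, Site C}: total = 688.9
  {Site A, Site B}: total = 1169.7
Best pair: {Site B, Site C} with total 537.2.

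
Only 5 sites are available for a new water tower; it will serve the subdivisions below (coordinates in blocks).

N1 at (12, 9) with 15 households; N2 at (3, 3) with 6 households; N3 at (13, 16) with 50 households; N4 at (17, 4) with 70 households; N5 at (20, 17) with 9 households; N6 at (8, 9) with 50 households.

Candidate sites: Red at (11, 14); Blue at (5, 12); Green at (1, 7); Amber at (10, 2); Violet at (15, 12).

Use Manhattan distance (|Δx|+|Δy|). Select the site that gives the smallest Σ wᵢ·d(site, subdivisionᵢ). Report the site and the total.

Violet, total 1806 blocks

Total weighted distance at each candidate:
  Red (11, 14): total = 2032
  Blue (5, 12): total = 2696
  Green (1, 7): total = 3322
  Amber (10, 2): total = 2338
  Violet (15, 12): total = 1806
Minimum is at Violet with total 1806 blocks.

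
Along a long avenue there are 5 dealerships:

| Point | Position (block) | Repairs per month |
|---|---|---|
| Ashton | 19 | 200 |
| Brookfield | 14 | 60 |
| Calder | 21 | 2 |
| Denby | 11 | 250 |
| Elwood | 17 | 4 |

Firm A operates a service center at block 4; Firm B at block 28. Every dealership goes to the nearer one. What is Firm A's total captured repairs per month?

310

The indifferent point is the midpoint (4+28)/2 = 16; dealerships left of it (closer to Firm A at 4) go to Firm A, those right go to Firm B.
  Denby at 11 (w=250) → Firm A
  Brookfield at 14 (w=60) → Firm A
  Elwood at 17 (w=4) → Firm B
  Ashton at 19 (w=200) → Firm B
  Calder at 21 (w=2) → Firm B
Firm A captures 310; Firm B captures 206.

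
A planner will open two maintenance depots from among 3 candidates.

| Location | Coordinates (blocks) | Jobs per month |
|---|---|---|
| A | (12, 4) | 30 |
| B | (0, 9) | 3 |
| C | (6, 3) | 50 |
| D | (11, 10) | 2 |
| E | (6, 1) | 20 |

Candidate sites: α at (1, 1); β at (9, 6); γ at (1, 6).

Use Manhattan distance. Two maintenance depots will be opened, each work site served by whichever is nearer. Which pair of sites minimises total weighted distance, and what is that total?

{α, β}, total 589

Evaluate every pair (each demand assigned to the nearer of the two):
  {α, β}: total = 589
  {β, γ}: total = 634
  {α, γ}: total = 880
Best pair: {α, β} with total 589.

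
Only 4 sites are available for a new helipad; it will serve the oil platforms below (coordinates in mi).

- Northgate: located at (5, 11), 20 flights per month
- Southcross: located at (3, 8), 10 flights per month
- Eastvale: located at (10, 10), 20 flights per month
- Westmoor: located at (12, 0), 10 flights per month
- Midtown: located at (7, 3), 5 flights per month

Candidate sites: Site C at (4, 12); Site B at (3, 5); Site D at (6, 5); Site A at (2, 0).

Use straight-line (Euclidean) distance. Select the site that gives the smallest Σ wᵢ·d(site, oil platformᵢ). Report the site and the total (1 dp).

Site D, total 381.4 mi

Total weighted distance at each candidate:
  Site C (4, 12): total = 387.7
  Site B (3, 5): total = 453.9
  Site D (6, 5): total = 381.4
  Site A (2, 0): total = 693.9
Minimum is at Site D with total 381.4 mi.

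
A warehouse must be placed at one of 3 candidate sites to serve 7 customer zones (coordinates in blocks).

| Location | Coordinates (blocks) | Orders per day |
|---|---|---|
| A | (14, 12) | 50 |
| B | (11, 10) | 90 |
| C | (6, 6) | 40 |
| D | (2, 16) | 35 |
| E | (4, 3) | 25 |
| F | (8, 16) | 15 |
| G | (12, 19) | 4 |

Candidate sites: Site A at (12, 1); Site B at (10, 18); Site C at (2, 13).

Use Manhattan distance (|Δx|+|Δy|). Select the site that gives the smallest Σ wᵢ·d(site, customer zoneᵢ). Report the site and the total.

Site C, total 2774 blocks

Total weighted distance at each candidate:
  Site A (12, 1): total = 3472
  Site B (10, 18): total = 2897
  Site C (2, 13): total = 2774
Minimum is at Site C with total 2774 blocks.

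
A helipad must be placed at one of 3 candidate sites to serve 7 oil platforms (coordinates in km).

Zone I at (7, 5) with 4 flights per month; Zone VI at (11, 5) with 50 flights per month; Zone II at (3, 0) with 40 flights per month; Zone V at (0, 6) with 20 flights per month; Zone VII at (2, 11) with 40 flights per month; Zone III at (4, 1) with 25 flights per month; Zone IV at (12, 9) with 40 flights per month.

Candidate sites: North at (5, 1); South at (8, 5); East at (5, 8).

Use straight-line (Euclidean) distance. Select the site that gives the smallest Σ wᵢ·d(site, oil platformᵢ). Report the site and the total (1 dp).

South, total 1305.2 km

Total weighted distance at each candidate:
  North (5, 1): total = 1477.1
  South (8, 5): total = 1305.2
  East (5, 8): total = 1416.7
Minimum is at South with total 1305.2 km.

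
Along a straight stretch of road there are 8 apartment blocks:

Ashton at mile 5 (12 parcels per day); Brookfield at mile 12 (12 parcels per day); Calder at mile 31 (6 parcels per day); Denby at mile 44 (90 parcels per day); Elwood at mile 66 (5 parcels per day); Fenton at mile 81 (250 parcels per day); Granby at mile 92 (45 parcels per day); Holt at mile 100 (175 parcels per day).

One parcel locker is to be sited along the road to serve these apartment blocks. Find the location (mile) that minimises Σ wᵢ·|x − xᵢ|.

x = 81

For a sum of weighted absolute distances on a line, the optimum is the weighted median (not the mean). Total weight W = 595; half-weight = 297.5.
Sort by position and accumulate weight:
  mile 5 (Ashton, w=12) → cum 12
  mile 12 (Brookfield, w=12) → cum 24
  mile 31 (Calder, w=6) → cum 30
  mile 44 (Denby, w=90) → cum 120
  mile 66 (Elwood, w=5) → cum 125
  mile 81 (Fenton, w=250) → cum 375  ≥ 297.5 → median here
  mile 92 (Granby, w=45) → cum 420
  mile 100 (Holt, w=175) → cum 595
Optimal location: mile 81.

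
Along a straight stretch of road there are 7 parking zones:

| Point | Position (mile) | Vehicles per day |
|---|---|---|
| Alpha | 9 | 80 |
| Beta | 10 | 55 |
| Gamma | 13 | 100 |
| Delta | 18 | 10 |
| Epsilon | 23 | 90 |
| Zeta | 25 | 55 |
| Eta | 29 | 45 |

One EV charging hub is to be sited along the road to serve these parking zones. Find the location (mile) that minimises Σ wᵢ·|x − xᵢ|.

For a sum of weighted absolute distances on a line, the optimum is the weighted median (not the mean). Total weight W = 435; half-weight = 217.5.
Sort by position and accumulate weight:
  mile 9 (Alpha, w=80) → cum 80
  mile 10 (Beta, w=55) → cum 135
  mile 13 (Gamma, w=100) → cum 235  ≥ 217.5 → median here
  mile 18 (Delta, w=10) → cum 245
  mile 23 (Epsilon, w=90) → cum 335
  mile 25 (Zeta, w=55) → cum 390
  mile 29 (Eta, w=45) → cum 435
Optimal location: mile 13.

x = 13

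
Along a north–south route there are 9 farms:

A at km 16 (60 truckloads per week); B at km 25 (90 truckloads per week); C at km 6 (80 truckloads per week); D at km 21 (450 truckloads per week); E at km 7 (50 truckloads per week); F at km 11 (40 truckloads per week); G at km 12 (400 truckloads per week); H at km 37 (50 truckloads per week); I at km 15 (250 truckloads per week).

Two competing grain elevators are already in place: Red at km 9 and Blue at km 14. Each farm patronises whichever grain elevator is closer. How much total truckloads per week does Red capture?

The indifferent point is the midpoint (9+14)/2 = 11.5; farms left of it (closer to Red at 9) go to Red, those right go to Blue.
  C at 6 (w=80) → Red
  E at 7 (w=50) → Red
  F at 11 (w=40) → Red
  G at 12 (w=400) → Blue
  I at 15 (w=250) → Blue
  A at 16 (w=60) → Blue
  D at 21 (w=450) → Blue
  B at 25 (w=90) → Blue
  H at 37 (w=50) → Blue
Red captures 170; Blue captures 1300.

170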